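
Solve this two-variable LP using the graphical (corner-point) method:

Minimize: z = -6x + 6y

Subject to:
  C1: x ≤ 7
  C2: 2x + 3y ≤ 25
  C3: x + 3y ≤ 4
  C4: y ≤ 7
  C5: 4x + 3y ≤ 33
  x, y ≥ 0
Each vertex is the intersection of two constraint boundaries that also satisfies all remaining constraints:
  x = 0 and y = 0 → (0, 0)
  x + 3y = 4 and y = 0 → (4, 0)
  x + 3y = 4 and x = 0 → (0, 1.333)

Evaluating z = -6x + 6y at each vertex:
  (0, 0): z = 0
  (4, 0): z = -24
  (0, 1.333): z = 8

The minimum is at (4, 0) with z = -24.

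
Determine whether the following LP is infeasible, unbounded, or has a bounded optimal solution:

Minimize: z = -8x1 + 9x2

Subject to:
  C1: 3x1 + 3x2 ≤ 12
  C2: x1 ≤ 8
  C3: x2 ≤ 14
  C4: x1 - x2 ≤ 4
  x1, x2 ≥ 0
The point (4, 0) satisfies every constraint, so the LP is feasible; the constraints give x1 ≤ 8 and x2 ≤ 14, which with x1, x2 ≥ 0 keep the feasible region inside a bounded box. A feasible, bounded LP attains a finite optimum at a vertex.

Evaluating z = -8x1 + 9x2 at each vertex:
  (0, 0): z = 0
  (4, 0): z = -32
  (0, 4): z = 36

The LP has an optimal solution: (4, 0) with z = -32.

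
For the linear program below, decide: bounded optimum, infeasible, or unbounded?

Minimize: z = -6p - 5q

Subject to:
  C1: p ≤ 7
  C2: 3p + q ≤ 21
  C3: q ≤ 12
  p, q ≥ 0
The point (3, 12) satisfies every constraint, so the LP is feasible; the constraints give p ≤ 7 and q ≤ 12, which with p, q ≥ 0 keep the feasible region inside a bounded box. A feasible, bounded LP attains a finite optimum at a vertex.

The LP has an optimal solution: (3, 12) with z = -78.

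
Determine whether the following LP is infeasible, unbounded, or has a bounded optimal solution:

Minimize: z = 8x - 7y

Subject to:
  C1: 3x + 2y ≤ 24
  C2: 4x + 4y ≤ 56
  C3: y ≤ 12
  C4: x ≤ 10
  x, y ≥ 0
The point (0, 12) satisfies every constraint, so the LP is feasible; the constraints give x ≤ 10 and y ≤ 12, which with x, y ≥ 0 keep the feasible region inside a bounded box. A feasible, bounded LP attains a finite optimum at a vertex.

Feasible with finite optimum z* = -84 at (0, 12).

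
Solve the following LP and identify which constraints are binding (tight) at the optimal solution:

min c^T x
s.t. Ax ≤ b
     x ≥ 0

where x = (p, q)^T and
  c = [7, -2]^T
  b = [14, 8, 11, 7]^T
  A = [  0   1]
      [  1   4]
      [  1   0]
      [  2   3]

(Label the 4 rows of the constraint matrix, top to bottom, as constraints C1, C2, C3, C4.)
Optimal: p = 0, q = 2
Binding: C2, p ≥ 0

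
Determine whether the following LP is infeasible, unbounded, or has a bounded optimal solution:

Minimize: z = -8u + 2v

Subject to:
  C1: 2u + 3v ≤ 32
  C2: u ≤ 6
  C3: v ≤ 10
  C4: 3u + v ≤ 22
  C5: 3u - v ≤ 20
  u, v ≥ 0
The point (6, 0) satisfies every constraint, so the LP is feasible; the constraints give u ≤ 6 and v ≤ 10, which with u, v ≥ 0 keep the feasible region inside a bounded box. A feasible, bounded LP attains a finite optimum at a vertex.

Evaluating z = -8u + 2v at each vertex:
  (0, 0): z = 0
  (6, 0): z = -48
  (6, 4): z = -40
  (4.857, 7.429): z = -24
  (1, 10): z = 12
  (0, 10): z = 20

Feasible with finite optimum z* = -48 at (6, 0).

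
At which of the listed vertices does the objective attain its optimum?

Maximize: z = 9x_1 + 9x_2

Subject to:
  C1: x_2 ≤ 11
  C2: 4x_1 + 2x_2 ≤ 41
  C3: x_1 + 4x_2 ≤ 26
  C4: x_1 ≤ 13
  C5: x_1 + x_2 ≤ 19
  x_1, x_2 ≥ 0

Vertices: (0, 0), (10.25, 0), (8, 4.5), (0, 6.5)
Evaluating z = 9x_1 + 9x_2 at each vertex:
  (0, 0): z = 0
  (10.25, 0): z = 92.25
  (8, 4.5): z = 112.5
  (0, 6.5): z = 58.5

The largest value is z = 112.5, attained at (8, 4.5).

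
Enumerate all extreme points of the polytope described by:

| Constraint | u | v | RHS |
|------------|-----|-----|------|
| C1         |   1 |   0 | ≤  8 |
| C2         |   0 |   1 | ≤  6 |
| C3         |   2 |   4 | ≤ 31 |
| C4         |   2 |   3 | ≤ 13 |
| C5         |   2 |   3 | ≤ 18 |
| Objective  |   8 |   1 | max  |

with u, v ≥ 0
Each vertex is the intersection of two constraint boundaries that also satisfies all remaining constraints:
  u = 0 and v = 0 → (0, 0)
  2u + 3v = 13 and v = 0 → (6.5, 0)
  2u + 3v = 13 and u = 0 → (0, 4.333)

Vertices: (0, 0), (6.5, 0), (0, 4.333)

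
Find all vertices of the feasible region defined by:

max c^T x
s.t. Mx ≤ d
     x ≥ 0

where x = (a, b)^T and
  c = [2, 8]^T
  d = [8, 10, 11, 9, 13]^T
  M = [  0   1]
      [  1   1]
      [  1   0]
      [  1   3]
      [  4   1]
Each vertex is the intersection of two constraint boundaries that also satisfies all remaining constraints:
  a = 0 and b = 0 → (0, 0)
  4a + b = 13 and b = 0 → (3.25, 0)
  a + 3b = 9 and 4a + b = 13 → (2.727, 2.091)
  a + 3b = 9 and a = 0 → (0, 3)

Vertices: (0, 0), (3.25, 0), (2.727, 2.091), (0, 3)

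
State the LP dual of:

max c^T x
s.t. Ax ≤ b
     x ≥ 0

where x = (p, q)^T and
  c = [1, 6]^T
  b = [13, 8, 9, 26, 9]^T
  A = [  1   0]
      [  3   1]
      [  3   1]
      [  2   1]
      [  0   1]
Minimize: z = 13y1 + 8y2 + 9y3 + 26y4 + 9y5

Subject to:
  C1: -y1 - 3y2 - 3y3 - 2y4 ≤ -1
  C2: -y2 - y3 - y4 - y5 ≤ -6
  y1, y2, y3, y4, y5 ≥ 0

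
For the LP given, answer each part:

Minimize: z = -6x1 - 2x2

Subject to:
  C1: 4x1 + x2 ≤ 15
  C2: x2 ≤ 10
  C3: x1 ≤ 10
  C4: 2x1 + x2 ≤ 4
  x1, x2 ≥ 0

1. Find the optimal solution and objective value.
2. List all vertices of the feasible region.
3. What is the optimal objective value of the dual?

1. x1 = 2, x2 = 0, z = -12
2. (0, 0), (2, 0), (0, 4)
3. -12 (by strong duality, equal to the primal optimum)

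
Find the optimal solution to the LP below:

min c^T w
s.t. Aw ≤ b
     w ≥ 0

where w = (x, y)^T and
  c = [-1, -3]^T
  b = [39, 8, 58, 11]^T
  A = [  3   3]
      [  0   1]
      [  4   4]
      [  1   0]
x = 5, y = 8, z = -29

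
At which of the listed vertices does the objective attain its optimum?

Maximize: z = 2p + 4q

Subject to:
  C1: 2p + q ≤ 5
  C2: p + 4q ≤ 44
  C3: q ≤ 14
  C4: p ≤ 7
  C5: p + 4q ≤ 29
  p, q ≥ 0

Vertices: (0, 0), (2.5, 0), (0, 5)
(0, 5) with z = 20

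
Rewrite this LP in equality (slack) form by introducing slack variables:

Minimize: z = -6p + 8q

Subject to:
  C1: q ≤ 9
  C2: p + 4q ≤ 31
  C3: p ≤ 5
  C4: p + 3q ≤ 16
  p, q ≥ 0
min z = -6p + 8q

s.t.
  q + s1 = 9
  p + 4q + s2 = 31
  p + s3 = 5
  p + 3q + s4 = 16
  p, q, s1, s2, s3, s4 ≥ 0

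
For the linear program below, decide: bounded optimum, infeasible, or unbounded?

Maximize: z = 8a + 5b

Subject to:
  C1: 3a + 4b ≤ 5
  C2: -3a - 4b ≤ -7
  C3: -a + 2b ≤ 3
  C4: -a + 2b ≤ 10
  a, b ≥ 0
C1 requires 3a + 4b ≤ 5, while C2 (-3a - 4b ≤ -7) is equivalent to 3a + 4b ≥ 7. Together they would need 7 ≤ 3a + 4b ≤ 5, which is impossible since 7 > 5. No point satisfies all constraints.

Infeasible: no point satisfies all constraints simultaneously.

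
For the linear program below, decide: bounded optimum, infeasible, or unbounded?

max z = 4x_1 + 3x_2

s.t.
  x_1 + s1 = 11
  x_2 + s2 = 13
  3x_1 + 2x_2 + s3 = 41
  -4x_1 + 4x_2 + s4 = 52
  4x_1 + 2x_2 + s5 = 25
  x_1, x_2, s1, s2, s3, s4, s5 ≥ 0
The point (0, 12.5) satisfies every constraint, so the LP is feasible; the constraints give x_1 ≤ 11 and x_2 ≤ 13, which with x_1, x_2 ≥ 0 keep the feasible region inside a bounded box. A feasible, bounded LP attains a finite optimum at a vertex.

Feasible with finite optimum z* = 37.5 at (0, 12.5).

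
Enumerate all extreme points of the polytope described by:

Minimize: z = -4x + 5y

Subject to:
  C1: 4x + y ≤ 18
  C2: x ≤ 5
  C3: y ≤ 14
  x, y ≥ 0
Each vertex is the intersection of two constraint boundaries that also satisfies all remaining constraints:
  x = 0 and y = 0 → (0, 0)
  4x + y = 18 and y = 0 → (4.5, 0)
  4x + y = 18 and y = 14 → (1, 14)
  y = 14 and x = 0 → (0, 14)

Vertices: (0, 0), (4.5, 0), (1, 14), (0, 14)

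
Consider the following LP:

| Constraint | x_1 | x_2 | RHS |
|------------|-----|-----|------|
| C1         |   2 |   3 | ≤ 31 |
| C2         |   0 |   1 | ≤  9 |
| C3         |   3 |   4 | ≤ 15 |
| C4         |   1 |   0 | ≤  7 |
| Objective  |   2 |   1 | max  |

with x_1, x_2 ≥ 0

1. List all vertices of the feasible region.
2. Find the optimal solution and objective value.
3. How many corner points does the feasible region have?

1. (0, 0), (5, 0), (0, 3.75)
2. x_1 = 5, x_2 = 0, z = 10
3. 3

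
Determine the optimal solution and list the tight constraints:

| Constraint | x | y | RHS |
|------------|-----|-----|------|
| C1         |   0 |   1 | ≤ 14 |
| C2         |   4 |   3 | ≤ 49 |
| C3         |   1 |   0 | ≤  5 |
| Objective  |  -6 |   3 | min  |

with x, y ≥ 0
Optimal: x = 5, y = 0
Slack at optimum:
  C1: slack = 14
  C2: slack = 29
  C3: slack = 0 (binding)
  x ≥ 0: x = 5
  y ≥ 0: y = 0 (binding)
Binding constraints: C3, y ≥ 0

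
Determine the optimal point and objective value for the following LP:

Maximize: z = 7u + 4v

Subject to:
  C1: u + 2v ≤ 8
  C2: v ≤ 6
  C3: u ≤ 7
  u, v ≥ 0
u = 7, v = 0.5, z = 51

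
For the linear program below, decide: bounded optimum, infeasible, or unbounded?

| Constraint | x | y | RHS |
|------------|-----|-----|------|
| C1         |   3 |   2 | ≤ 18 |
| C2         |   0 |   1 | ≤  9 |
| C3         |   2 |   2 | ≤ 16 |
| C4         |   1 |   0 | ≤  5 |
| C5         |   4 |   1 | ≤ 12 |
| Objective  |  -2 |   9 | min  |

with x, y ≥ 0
The point (3, 0) satisfies every constraint, so the LP is feasible; the constraints give x ≤ 5 and y ≤ 9, which with x, y ≥ 0 keep the feasible region inside a bounded box. A feasible, bounded LP attains a finite optimum at a vertex.

Feasible with finite optimum z* = -6 at (3, 0).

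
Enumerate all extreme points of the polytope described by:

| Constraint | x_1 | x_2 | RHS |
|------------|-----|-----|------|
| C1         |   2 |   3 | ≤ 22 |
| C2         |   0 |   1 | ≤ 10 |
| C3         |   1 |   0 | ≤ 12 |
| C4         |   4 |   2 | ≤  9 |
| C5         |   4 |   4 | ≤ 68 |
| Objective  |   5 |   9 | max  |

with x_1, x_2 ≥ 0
Each vertex is the intersection of two constraint boundaries that also satisfies all remaining constraints:
  x_1 = 0 and x_2 = 0 → (0, 0)
  4x_1 + 2x_2 = 9 and x_2 = 0 → (2.25, 0)
  4x_1 + 2x_2 = 9 and x_1 = 0 → (0, 4.5)

Vertices: (0, 0), (2.25, 0), (0, 4.5)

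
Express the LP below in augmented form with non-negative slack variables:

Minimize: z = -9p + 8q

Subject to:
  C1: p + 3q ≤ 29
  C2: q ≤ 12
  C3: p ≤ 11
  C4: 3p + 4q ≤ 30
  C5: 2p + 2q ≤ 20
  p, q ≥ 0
min z = -9p + 8q

s.t.
  p + 3q + s1 = 29
  q + s2 = 12
  p + s3 = 11
  3p + 4q + s4 = 30
  2p + 2q + s5 = 20
  p, q, s1, s2, s3, s4, s5 ≥ 0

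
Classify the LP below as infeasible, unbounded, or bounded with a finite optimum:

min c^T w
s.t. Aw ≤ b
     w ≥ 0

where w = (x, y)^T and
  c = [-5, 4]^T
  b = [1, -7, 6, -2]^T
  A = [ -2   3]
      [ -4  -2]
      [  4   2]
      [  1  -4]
One constraint requires 4x + 2y ≤ 6, while the constraint -4x - 2y ≤ -7 is equivalent to 4x + 2y ≥ 7. Together they would need 7 ≤ 4x + 2y ≤ 6, which is impossible since 7 > 6. No point satisfies all constraints.

Infeasible — the constraint set is empty.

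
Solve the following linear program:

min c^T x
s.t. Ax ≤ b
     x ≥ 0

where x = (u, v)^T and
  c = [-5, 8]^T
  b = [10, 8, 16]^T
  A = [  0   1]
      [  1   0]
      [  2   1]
Each vertex is the intersection of two constraint boundaries that also satisfies all remaining constraints:
  u = 0 and v = 0 → (0, 0)
  u = 8 and 2u + v = 16 → (8, 0)
  v = 10 and 2u + v = 16 → (3, 10)
  v = 10 and u = 0 → (0, 10)

Evaluating z = -5u + 8v at each vertex:
  (0, 0): z = 0
  (8, 0): z = -40
  (3, 10): z = 65
  (0, 10): z = 80

The minimum is at (8, 0) with z = -40.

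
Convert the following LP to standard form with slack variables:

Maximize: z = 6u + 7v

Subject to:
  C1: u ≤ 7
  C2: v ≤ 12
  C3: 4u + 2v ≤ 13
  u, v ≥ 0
max z = 6u + 7v

s.t.
  u + s1 = 7
  v + s2 = 12
  4u + 2v + s3 = 13
  u, v, s1, s2, s3 ≥ 0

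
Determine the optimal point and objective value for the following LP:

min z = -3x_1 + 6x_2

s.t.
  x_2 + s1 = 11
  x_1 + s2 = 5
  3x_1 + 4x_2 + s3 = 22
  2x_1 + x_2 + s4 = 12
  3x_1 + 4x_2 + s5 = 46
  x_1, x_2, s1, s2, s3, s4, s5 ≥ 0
x_1 = 5, x_2 = 0, z = -15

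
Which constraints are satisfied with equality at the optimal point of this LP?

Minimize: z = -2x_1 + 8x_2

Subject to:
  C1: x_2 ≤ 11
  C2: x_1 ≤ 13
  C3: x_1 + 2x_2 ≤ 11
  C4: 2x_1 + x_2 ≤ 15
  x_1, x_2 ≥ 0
Optimal: x_1 = 7.5, x_2 = 0
Binding: C4, x_2 ≥ 0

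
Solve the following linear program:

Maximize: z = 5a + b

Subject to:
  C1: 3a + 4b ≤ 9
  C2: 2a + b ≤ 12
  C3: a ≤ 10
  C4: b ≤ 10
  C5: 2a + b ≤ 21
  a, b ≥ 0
a = 3, b = 0, z = 15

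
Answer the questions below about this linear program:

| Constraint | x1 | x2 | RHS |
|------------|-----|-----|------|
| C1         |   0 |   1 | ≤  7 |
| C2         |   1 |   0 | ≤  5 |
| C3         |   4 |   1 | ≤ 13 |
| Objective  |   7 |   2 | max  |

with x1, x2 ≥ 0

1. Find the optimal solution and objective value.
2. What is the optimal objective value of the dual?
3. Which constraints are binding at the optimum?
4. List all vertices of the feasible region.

1. x1 = 1.5, x2 = 7, z = 24.5
2. 24.5 (by strong duality, equal to the primal optimum)
3. C1, C3
4. (0, 0), (3.25, 0), (1.5, 7), (0, 7)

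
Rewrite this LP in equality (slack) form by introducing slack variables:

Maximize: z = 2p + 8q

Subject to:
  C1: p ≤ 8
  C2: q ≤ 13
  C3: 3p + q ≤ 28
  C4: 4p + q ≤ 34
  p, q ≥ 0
max z = 2p + 8q

s.t.
  p + s1 = 8
  q + s2 = 13
  3p + q + s3 = 28
  4p + q + s4 = 34
  p, q, s1, s2, s3, s4 ≥ 0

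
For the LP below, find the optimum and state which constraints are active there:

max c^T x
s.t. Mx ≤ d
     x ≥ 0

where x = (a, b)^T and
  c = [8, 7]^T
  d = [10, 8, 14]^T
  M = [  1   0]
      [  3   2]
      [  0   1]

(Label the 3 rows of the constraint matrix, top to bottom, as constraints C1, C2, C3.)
Optimal: a = 0, b = 4
Binding: C2, a ≥ 0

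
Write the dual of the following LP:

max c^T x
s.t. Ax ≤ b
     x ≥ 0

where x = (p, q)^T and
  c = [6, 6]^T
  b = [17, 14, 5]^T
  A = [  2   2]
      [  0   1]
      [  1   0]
Minimize: z = 17y1 + 14y2 + 5y3

Subject to:
  C1: -2y1 - y3 ≤ -6
  C2: -2y1 - y2 ≤ -6
  y1, y2, y3 ≥ 0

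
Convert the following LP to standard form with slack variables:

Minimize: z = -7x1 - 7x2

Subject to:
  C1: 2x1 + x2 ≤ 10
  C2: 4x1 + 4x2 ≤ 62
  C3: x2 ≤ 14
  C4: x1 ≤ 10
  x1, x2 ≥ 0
min z = -7x1 - 7x2

s.t.
  2x1 + x2 + s1 = 10
  4x1 + 4x2 + s2 = 62
  x2 + s3 = 14
  x1 + s4 = 10
  x1, x2, s1, s2, s3, s4 ≥ 0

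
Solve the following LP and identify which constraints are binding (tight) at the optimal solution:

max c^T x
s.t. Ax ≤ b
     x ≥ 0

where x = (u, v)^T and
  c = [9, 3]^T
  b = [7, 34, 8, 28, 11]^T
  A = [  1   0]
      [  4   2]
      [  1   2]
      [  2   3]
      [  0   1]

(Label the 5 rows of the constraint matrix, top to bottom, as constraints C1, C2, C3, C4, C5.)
Optimal: u = 7, v = 0.5
Slack at optimum:
  C1: slack = 0 (binding)
  C2: slack = 5
  C3: slack = 0 (binding)
  C4: slack = 12.5
  C5: slack = 10.5
  u ≥ 0: u = 7
  v ≥ 0: v = 0.5
Binding constraints: C1, C3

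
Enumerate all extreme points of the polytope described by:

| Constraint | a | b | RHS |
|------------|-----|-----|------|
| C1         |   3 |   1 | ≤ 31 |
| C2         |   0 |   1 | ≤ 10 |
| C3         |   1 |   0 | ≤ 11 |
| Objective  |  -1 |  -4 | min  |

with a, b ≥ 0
Each vertex is the intersection of two constraint boundaries that also satisfies all remaining constraints:
  a = 0 and b = 0 → (0, 0)
  3a + b = 31 and b = 0 → (10.33, 0)
  3a + b = 31 and b = 10 → (7, 10)
  b = 10 and a = 0 → (0, 10)

Vertices: (0, 0), (10.33, 0), (7, 10), (0, 10)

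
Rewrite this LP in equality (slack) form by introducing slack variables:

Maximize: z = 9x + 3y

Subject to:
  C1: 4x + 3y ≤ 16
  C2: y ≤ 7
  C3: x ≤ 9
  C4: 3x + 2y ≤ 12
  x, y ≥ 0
max z = 9x + 3y

s.t.
  4x + 3y + s1 = 16
  y + s2 = 7
  x + s3 = 9
  3x + 2y + s4 = 12
  x, y, s1, s2, s3, s4 ≥ 0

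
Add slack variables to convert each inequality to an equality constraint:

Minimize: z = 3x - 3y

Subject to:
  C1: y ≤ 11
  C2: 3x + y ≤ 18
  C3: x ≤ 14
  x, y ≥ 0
min z = 3x - 3y

s.t.
  y + s1 = 11
  3x + y + s2 = 18
  x + s3 = 14
  x, y, s1, s2, s3 ≥ 0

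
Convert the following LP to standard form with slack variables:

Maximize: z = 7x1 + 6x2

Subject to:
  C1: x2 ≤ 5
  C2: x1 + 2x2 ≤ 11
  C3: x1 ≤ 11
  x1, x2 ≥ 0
max z = 7x1 + 6x2

s.t.
  x2 + s1 = 5
  x1 + 2x2 + s2 = 11
  x1 + s3 = 11
  x1, x2, s1, s2, s3 ≥ 0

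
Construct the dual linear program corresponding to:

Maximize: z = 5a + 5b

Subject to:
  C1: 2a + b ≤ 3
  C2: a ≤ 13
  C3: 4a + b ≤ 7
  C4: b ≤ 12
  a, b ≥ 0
Minimize: z = 3y1 + 13y2 + 7y3 + 12y4

Subject to:
  C1: -2y1 - y2 - 4y3 ≤ -5
  C2: -y1 - y3 - y4 ≤ -5
  y1, y2, y3, y4 ≥ 0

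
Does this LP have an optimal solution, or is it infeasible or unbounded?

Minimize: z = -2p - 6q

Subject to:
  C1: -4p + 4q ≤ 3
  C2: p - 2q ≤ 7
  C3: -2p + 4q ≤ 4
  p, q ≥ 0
Feasible point: (0, 0) satisfies every constraint, so the LP is feasible.
Direction d = (2, 1): for each constraint row a, a·d ≤ 0 —
  (-4)(2) + (4)(1) = -4 ≤ 0
  (1)(2) + (-2)(1) = 0 ≤ 0
  (-2)(2) + (4)(1) = 0 ≤ 0
and d ≥ 0, so (0, 0) + t·d stays feasible for every t ≥ 0. Along this ray z = -2p - 6q changes by -10 per unit t, so z → −∞.

The LP is unbounded; z can be made arbitrarily small.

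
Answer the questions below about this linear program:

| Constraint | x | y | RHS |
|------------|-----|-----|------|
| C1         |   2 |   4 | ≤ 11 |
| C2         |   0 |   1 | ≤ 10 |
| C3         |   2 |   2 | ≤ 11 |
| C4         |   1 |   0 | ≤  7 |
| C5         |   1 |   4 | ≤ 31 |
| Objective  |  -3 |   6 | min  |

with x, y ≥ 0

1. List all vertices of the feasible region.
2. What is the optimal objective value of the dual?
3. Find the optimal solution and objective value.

1. (0, 0), (5.5, 0), (0, 2.75)
2. -16.5 (by strong duality, equal to the primal optimum)
3. x = 5.5, y = 0, z = -16.5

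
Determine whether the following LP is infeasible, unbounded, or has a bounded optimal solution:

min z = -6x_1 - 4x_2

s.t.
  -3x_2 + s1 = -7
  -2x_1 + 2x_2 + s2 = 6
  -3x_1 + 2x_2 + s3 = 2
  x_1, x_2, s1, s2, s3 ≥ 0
Feasible point: (2, 3) satisfies every constraint, so the LP is feasible.
Direction d = (1, 0): for each constraint row a, a·d ≤ 0 —
  (0)(1) + (-3)(0) = 0 ≤ 0
  (-2)(1) + (2)(0) = -2 ≤ 0
  (-3)(1) + (2)(0) = -3 ≤ 0
and d ≥ 0, so (2, 3) + t·d stays feasible for every t ≥ 0. Along this ray z = -6x_1 - 4x_2 changes by -6 per unit t, so z → −∞.

Unbounded — the objective can decrease without bound over the feasible region.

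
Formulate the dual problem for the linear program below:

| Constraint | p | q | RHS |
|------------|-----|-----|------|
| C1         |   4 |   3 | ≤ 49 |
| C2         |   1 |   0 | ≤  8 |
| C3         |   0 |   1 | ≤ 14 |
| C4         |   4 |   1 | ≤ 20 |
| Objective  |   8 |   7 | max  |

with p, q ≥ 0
Minimize: z = 49y1 + 8y2 + 14y3 + 20y4

Subject to:
  C1: -4y1 - y2 - 4y4 ≤ -8
  C2: -3y1 - y3 - y4 ≤ -7
  y1, y2, y3, y4 ≥ 0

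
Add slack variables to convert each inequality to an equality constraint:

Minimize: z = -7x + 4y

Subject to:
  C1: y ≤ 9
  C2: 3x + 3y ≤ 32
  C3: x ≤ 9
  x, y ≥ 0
min z = -7x + 4y

s.t.
  y + s1 = 9
  3x + 3y + s2 = 32
  x + s3 = 9
  x, y, s1, s2, s3 ≥ 0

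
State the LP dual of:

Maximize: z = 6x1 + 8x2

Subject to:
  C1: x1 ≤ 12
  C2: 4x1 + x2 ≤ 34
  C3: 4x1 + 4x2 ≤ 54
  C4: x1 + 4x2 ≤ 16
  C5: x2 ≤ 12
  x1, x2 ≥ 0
Minimize: z = 12y1 + 34y2 + 54y3 + 16y4 + 12y5

Subject to:
  C1: -y1 - 4y2 - 4y3 - y4 ≤ -6
  C2: -y2 - 4y3 - 4y4 - y5 ≤ -8
  y1, y2, y3, y4, y5 ≥ 0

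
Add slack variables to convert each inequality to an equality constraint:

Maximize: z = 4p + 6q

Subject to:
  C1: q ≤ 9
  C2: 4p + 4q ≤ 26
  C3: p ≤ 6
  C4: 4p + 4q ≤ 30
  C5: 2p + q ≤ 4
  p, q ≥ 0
max z = 4p + 6q

s.t.
  q + s1 = 9
  4p + 4q + s2 = 26
  p + s3 = 6
  4p + 4q + s4 = 30
  2p + q + s5 = 4
  p, q, s1, s2, s3, s4, s5 ≥ 0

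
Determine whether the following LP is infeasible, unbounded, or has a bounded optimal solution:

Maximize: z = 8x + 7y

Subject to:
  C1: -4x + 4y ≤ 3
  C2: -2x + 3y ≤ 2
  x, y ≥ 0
Feasible point: (0, 0) satisfies every constraint, so the LP is feasible.
Direction d = (1, 0): for each constraint row a, a·d ≤ 0 —
  (-4)(1) + (4)(0) = -4 ≤ 0
  (-2)(1) + (3)(0) = -2 ≤ 0
and d ≥ 0, so (0, 0) + t·d stays feasible for every t ≥ 0. Along this ray z = 8x + 7y changes by 8 per unit t, so z → +∞.

Unbounded — the objective can increase without bound over the feasible region.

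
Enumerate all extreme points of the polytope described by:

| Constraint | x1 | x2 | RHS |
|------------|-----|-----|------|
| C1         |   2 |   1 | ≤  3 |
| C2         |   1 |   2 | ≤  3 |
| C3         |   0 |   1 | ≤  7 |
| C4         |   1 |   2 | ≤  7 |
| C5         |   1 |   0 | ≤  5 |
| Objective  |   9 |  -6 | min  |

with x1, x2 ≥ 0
Each vertex is the intersection of two constraint boundaries that also satisfies all remaining constraints:
  x1 = 0 and x2 = 0 → (0, 0)
  2x1 + x2 = 3 and x2 = 0 → (1.5, 0)
  2x1 + x2 = 3 and x1 + 2x2 = 3 → (1, 1)
  x1 + 2x2 = 3 and x1 = 0 → (0, 1.5)

Vertices: (0, 0), (1.5, 0), (1, 1), (0, 1.5)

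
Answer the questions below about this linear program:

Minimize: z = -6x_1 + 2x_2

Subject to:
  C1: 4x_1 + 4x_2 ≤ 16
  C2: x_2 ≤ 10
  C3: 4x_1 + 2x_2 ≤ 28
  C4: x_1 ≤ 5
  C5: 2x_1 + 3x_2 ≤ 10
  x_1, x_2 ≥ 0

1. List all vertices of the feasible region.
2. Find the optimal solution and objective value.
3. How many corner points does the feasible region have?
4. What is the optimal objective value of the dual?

1. (0, 0), (4, 0), (2, 2), (0, 3.333)
2. x_1 = 4, x_2 = 0, z = -24
3. 4
4. -24 (by strong duality, equal to the primal optimum)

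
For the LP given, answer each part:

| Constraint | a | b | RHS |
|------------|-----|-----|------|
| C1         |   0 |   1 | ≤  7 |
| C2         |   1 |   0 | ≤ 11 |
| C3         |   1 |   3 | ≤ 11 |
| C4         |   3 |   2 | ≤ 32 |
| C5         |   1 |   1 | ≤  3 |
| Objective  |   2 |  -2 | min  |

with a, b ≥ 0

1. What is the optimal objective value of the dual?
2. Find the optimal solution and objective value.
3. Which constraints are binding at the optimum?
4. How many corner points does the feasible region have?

1. -6 (by strong duality, equal to the primal optimum)
2. a = 0, b = 3, z = -6
3. C5, a ≥ 0
4. 3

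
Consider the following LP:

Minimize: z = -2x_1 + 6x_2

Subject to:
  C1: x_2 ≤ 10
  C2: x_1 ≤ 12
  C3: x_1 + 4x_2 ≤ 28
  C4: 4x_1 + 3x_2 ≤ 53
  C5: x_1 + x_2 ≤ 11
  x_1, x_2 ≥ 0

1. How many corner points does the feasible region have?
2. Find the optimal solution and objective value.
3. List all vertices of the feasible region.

1. 4
2. x_1 = 11, x_2 = 0, z = -22
3. (0, 0), (11, 0), (5.333, 5.667), (0, 7)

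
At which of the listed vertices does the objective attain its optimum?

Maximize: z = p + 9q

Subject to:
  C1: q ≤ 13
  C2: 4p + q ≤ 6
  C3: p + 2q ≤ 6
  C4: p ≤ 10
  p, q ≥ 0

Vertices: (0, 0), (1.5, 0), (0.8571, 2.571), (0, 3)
Evaluating z = p + 9q at each vertex:
  (0, 0): z = 0
  (1.5, 0): z = 1.5
  (0.8571, 2.571): z = 24
  (0, 3): z = 27

The largest value is z = 27, attained at (0, 3).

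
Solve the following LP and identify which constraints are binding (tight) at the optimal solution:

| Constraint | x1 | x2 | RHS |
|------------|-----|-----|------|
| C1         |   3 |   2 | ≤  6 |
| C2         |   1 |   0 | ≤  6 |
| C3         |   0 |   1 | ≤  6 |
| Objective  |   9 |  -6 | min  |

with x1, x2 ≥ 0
Optimal: x1 = 0, x2 = 3
Slack at optimum:
  C1: slack = 0 (binding)
  C2: slack = 6
  C3: slack = 3
  x1 ≥ 0: x1 = 0 (binding)
  x2 ≥ 0: x2 = 3
Binding constraints: C1, x1 ≥ 0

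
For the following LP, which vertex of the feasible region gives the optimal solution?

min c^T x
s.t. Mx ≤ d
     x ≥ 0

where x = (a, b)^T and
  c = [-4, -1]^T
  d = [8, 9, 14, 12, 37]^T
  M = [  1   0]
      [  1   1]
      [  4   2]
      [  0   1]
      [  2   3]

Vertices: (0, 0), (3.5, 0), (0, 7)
(3.5, 0) with z = -14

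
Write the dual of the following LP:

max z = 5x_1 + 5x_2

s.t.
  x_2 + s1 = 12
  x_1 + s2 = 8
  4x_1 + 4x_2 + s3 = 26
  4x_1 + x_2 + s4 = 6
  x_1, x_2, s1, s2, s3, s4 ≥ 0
Minimize: z = 12y1 + 8y2 + 26y3 + 6y4

Subject to:
  C1: -y2 - 4y3 - 4y4 ≤ -5
  C2: -y1 - 4y3 - y4 ≤ -5
  y1, y2, y3, y4 ≥ 0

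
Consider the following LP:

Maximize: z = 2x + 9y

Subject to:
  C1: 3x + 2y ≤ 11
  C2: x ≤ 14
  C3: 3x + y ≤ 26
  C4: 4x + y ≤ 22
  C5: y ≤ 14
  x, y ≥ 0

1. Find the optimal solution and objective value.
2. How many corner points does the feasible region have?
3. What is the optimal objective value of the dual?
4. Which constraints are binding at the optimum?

1. x = 0, y = 5.5, z = 49.5
2. 3
3. 49.5 (by strong duality, equal to the primal optimum)
4. C1, x ≥ 0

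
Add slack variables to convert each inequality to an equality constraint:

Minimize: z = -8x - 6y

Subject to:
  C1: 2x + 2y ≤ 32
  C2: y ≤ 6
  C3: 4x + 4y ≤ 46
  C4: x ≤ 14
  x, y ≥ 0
min z = -8x - 6y

s.t.
  2x + 2y + s1 = 32
  y + s2 = 6
  4x + 4y + s3 = 46
  x + s4 = 14
  x, y, s1, s2, s3, s4 ≥ 0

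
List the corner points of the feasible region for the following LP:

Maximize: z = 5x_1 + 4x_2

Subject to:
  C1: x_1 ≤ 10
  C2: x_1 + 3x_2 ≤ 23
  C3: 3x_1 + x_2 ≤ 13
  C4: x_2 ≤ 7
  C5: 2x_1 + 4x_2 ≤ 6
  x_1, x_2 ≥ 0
Each vertex is the intersection of two constraint boundaries that also satisfies all remaining constraints:
  x_1 = 0 and x_2 = 0 → (0, 0)
  2x_1 + 4x_2 = 6 and x_2 = 0 → (3, 0)
  2x_1 + 4x_2 = 6 and x_1 = 0 → (0, 1.5)

Vertices: (0, 0), (3, 0), (0, 1.5)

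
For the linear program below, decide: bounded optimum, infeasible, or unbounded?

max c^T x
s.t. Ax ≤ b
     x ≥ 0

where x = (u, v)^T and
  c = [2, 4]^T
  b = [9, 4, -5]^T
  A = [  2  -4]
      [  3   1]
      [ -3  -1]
One constraint requires 3u + v ≤ 4, while the constraint -3u - v ≤ -5 is equivalent to 3u + v ≥ 5. Together they would need 5 ≤ 3u + v ≤ 4, which is impossible since 5 > 4. No point satisfies all constraints.

The feasible region is empty; the LP is infeasible.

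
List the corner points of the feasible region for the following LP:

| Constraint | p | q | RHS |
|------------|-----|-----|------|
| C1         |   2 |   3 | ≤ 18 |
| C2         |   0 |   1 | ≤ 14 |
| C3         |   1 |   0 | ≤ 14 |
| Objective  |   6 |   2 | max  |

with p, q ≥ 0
Each vertex is the intersection of two constraint boundaries that also satisfies all remaining constraints:
  p = 0 and q = 0 → (0, 0)
  2p + 3q = 18 and q = 0 → (9, 0)
  2p + 3q = 18 and p = 0 → (0, 6)

Vertices: (0, 0), (9, 0), (0, 6)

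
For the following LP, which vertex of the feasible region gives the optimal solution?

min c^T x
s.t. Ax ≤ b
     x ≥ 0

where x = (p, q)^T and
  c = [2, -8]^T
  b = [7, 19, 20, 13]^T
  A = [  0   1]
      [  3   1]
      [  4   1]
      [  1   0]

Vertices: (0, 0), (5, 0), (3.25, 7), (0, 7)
(0, 7) with z = -56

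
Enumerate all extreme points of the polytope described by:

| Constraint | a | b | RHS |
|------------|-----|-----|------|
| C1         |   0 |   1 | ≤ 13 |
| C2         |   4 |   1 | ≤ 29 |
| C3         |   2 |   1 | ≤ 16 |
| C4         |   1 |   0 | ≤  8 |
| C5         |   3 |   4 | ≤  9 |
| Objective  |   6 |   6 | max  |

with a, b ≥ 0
Each vertex is the intersection of two constraint boundaries that also satisfies all remaining constraints:
  a = 0 and b = 0 → (0, 0)
  3a + 4b = 9 and b = 0 → (3, 0)
  3a + 4b = 9 and a = 0 → (0, 2.25)

Vertices: (0, 0), (3, 0), (0, 2.25)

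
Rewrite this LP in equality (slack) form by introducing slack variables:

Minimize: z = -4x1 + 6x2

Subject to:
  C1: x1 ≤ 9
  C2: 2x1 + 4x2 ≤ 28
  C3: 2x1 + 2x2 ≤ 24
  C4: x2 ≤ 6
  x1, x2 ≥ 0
min z = -4x1 + 6x2

s.t.
  x1 + s1 = 9
  2x1 + 4x2 + s2 = 28
  2x1 + 2x2 + s3 = 24
  x2 + s4 = 6
  x1, x2, s1, s2, s3, s4 ≥ 0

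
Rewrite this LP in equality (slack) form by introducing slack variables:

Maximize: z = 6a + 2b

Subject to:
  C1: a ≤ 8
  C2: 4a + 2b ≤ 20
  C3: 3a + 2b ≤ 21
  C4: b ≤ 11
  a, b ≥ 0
max z = 6a + 2b

s.t.
  a + s1 = 8
  4a + 2b + s2 = 20
  3a + 2b + s3 = 21
  b + s4 = 11
  a, b, s1, s2, s3, s4 ≥ 0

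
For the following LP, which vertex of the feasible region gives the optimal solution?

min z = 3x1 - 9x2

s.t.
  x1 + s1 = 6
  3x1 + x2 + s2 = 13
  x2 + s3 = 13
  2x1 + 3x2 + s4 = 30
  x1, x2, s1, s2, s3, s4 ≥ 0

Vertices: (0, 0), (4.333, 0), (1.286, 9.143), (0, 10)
Evaluating z = 3x1 - 9x2 at each vertex:
  (0, 0): z = 0
  (4.333, 0): z = 13
  (1.286, 9.143): z = -78.43
  (0, 10): z = -90

The smallest value is z = -90, attained at (0, 10).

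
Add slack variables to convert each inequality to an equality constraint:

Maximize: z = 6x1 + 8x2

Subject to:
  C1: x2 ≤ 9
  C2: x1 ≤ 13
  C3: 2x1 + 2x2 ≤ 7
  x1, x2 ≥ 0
max z = 6x1 + 8x2

s.t.
  x2 + s1 = 9
  x1 + s2 = 13
  2x1 + 2x2 + s3 = 7
  x1, x2, s1, s2, s3 ≥ 0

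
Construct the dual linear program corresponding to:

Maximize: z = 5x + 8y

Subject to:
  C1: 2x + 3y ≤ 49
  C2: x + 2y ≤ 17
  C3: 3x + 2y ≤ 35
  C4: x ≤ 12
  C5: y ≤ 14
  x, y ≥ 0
Minimize: z = 49y1 + 17y2 + 35y3 + 12y4 + 14y5

Subject to:
  C1: -2y1 - y2 - 3y3 - y4 ≤ -5
  C2: -3y1 - 2y2 - 2y3 - y5 ≤ -8
  y1, y2, y3, y4, y5 ≥ 0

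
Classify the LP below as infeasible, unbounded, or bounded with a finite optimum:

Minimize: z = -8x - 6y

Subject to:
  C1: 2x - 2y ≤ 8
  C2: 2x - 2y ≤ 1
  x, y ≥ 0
Feasible point: (0, 0) satisfies every constraint, so the LP is feasible.
Direction d = (0, 1): for each constraint row a, a·d ≤ 0 —
  (2)(0) + (-2)(1) = -2 ≤ 0
  (2)(0) + (-2)(1) = -2 ≤ 0
and d ≥ 0, so (0, 0) + t·d stays feasible for every t ≥ 0. Along this ray z = -8x - 6y changes by -6 per unit t, so z → −∞.

Unbounded — the objective can decrease without bound over the feasible region.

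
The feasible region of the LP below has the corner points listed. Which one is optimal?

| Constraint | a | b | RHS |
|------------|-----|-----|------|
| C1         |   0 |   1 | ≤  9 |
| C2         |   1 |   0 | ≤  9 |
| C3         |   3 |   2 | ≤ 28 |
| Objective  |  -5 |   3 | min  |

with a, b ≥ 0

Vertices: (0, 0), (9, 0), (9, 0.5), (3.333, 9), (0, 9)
Evaluating z = -5a + 3b at each vertex:
  (0, 0): z = 0
  (9, 0): z = -45
  (9, 0.5): z = -43.5
  (3.333, 9): z = 10.33
  (0, 9): z = 27

The smallest value is z = -45, attained at (9, 0).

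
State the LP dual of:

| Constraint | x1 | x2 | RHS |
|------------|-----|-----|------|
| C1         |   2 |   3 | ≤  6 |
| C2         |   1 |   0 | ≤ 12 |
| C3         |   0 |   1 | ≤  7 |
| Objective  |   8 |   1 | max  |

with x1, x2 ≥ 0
Minimize: z = 6y1 + 12y2 + 7y3

Subject to:
  C1: -2y1 - y2 ≤ -8
  C2: -3y1 - y3 ≤ -1
  y1, y2, y3 ≥ 0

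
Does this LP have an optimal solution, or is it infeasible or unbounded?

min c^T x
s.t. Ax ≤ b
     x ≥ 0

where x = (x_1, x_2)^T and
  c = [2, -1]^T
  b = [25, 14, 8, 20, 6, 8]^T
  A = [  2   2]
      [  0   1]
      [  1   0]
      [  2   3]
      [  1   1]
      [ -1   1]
The point (0, 6) satisfies every constraint, so the LP is feasible; the constraints give x_1 ≤ 8 and x_2 ≤ 14, which with x_1, x_2 ≥ 0 keep the feasible region inside a bounded box. A feasible, bounded LP attains a finite optimum at a vertex.

Bounded optimum: z* = -6 at (0, 6).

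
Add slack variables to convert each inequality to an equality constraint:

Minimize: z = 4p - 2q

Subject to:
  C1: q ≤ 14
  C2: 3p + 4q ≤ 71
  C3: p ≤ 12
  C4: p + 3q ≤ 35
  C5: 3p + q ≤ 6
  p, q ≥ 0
min z = 4p - 2q

s.t.
  q + s1 = 14
  3p + 4q + s2 = 71
  p + s3 = 12
  p + 3q + s4 = 35
  3p + q + s5 = 6
  p, q, s1, s2, s3, s4, s5 ≥ 0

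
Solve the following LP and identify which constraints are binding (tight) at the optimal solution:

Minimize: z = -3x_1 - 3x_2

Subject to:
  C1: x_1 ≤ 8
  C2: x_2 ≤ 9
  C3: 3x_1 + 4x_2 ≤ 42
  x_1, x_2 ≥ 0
Optimal: x_1 = 8, x_2 = 4.5
Slack at optimum:
  C1: slack = 0 (binding)
  C2: slack = 4.5
  C3: slack = 0 (binding)
  x_1 ≥ 0: x_1 = 8
  x_2 ≥ 0: x_2 = 4.5
Binding constraints: C1, C3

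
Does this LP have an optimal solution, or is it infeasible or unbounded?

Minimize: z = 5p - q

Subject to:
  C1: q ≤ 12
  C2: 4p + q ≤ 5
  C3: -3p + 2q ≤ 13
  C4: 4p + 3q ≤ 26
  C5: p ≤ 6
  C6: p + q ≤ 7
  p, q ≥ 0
The point (0, 5) satisfies every constraint, so the LP is feasible; the constraints give p ≤ 6 and q ≤ 12, which with p, q ≥ 0 keep the feasible region inside a bounded box. A feasible, bounded LP attains a finite optimum at a vertex.

Feasible with finite optimum z* = -5 at (0, 5).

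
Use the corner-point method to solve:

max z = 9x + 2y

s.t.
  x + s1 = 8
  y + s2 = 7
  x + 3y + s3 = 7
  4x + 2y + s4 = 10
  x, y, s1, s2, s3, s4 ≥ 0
Each vertex is the intersection of two constraint boundaries that also satisfies all remaining constraints:
  x = 0 and y = 0 → (0, 0)
  4x + 2y = 10 and y = 0 → (2.5, 0)
  x + 3y = 7 and 4x + 2y = 10 → (1.6, 1.8)
  x + 3y = 7 and x = 0 → (0, 2.333)

Evaluating z = 9x + 2y at each vertex:
  (0, 0): z = 0
  (2.5, 0): z = 22.5
  (1.6, 1.8): z = 18
  (0, 2.333): z = 4.667

The maximum is at (2.5, 0) with z = 22.5.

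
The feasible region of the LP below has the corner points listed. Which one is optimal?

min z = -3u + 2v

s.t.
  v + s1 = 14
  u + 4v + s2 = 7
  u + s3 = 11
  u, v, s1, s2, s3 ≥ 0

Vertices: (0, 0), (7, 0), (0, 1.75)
(7, 0) with z = -21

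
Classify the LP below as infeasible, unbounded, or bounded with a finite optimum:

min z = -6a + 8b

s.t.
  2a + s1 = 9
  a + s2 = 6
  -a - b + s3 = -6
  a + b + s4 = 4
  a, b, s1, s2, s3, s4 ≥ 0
The row a + b + s4 = 4 with s4 ≥ 0 requires a + b ≤ 4, while the row -a - b + s3 = -6 with s3 ≥ 0 is equivalent to a + b ≥ 6. Together they would need 6 ≤ a + b ≤ 4, which is impossible since 6 > 4. No point satisfies all constraints.

Infeasible: no point satisfies all constraints simultaneously.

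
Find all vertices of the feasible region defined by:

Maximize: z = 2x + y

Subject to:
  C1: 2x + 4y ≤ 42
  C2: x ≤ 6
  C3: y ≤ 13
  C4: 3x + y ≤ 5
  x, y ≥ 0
Each vertex is the intersection of two constraint boundaries that also satisfies all remaining constraints:
  x = 0 and y = 0 → (0, 0)
  3x + y = 5 and y = 0 → (1.667, 0)
  3x + y = 5 and x = 0 → (0, 5)

Vertices: (0, 0), (1.667, 0), (0, 5)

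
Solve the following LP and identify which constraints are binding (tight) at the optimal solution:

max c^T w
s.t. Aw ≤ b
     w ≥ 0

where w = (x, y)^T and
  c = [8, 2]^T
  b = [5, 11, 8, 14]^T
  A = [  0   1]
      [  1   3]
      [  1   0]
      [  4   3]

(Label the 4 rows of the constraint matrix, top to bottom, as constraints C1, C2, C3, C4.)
Optimal: x = 3.5, y = 0
Slack at optimum:
  C1: slack = 5
  C2: slack = 7.5
  C3: slack = 4.5
  C4: slack = 0 (binding)
  x ≥ 0: x = 3.5
  y ≥ 0: y = 0 (binding)
Binding constraints: C4, y ≥ 0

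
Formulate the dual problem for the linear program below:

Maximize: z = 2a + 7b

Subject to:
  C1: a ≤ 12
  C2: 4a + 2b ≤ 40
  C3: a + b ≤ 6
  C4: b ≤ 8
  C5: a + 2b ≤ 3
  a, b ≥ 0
Minimize: z = 12y1 + 40y2 + 6y3 + 8y4 + 3y5

Subject to:
  C1: -y1 - 4y2 - y3 - y5 ≤ -2
  C2: -2y2 - y3 - y4 - 2y5 ≤ -7
  y1, y2, y3, y4, y5 ≥ 0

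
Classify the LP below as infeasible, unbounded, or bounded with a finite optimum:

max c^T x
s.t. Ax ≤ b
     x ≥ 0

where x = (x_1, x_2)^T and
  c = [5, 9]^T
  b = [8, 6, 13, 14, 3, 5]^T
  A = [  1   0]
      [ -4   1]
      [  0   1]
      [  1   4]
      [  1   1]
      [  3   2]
The point (0, 2.5) satisfies every constraint, so the LP is feasible; the constraints give x_1 ≤ 8 and x_2 ≤ 13, which with x_1, x_2 ≥ 0 keep the feasible region inside a bounded box. A feasible, bounded LP attains a finite optimum at a vertex.

Evaluating z = 5x_1 + 9x_2 at each vertex:
  (0, 0): z = 0
  (1.667, 0): z = 8.333
  (0, 2.5): z = 22.5

Feasible with finite optimum z* = 22.5 at (0, 2.5).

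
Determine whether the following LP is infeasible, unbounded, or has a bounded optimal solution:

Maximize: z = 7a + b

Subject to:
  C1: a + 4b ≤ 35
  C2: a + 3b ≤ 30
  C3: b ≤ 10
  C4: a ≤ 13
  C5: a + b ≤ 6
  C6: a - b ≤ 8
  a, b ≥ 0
The point (6, 0) satisfies every constraint, so the LP is feasible; the constraints give a ≤ 13 and b ≤ 10, which with a, b ≥ 0 keep the feasible region inside a bounded box. A feasible, bounded LP attains a finite optimum at a vertex.

Evaluating z = 7a + b at each vertex:
  (0, 0): z = 0
  (6, 0): z = 42
  (0, 6): z = 6

Feasible with finite optimum z* = 42 at (6, 0).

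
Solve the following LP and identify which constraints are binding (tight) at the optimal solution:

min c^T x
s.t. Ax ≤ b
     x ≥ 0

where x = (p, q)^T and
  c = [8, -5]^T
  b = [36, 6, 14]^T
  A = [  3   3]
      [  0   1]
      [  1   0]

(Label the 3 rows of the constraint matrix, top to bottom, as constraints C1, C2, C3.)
Optimal: p = 0, q = 6
Slack at optimum:
  C1: slack = 18
  C2: slack = 0 (binding)
  C3: slack = 14
  p ≥ 0: p = 0 (binding)
  q ≥ 0: q = 6
Binding constraints: C2, p ≥ 0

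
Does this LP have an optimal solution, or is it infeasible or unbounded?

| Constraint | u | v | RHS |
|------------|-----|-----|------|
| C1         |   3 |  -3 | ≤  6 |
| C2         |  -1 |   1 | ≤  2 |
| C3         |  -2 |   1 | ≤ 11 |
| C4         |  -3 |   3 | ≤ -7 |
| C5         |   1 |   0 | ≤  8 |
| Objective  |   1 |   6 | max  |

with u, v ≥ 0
C1 requires 3u - 3v ≤ 6, while C4 (-3u + 3v ≤ -7) is equivalent to 3u - 3v ≥ 7. Together they would need 7 ≤ 3u - 3v ≤ 6, which is impossible since 7 > 6. No point satisfies all constraints.

The feasible region is empty; the LP is infeasible.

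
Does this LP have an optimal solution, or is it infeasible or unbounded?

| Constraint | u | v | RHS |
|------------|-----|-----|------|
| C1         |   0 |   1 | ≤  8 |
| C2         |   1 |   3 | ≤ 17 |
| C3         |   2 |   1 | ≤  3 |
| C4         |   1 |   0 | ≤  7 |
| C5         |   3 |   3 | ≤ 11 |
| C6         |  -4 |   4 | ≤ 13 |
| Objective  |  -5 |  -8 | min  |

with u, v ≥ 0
The point (0, 3) satisfies every constraint, so the LP is feasible; the constraints give u ≤ 7 and v ≤ 8, which with u, v ≥ 0 keep the feasible region inside a bounded box. A feasible, bounded LP attains a finite optimum at a vertex.

Evaluating z = -5u - 8v at each vertex:
  (0, 0): z = 0
  (1.5, 0): z = -7.5
  (0, 3): z = -24

The LP has an optimal solution: (0, 3) with z = -24.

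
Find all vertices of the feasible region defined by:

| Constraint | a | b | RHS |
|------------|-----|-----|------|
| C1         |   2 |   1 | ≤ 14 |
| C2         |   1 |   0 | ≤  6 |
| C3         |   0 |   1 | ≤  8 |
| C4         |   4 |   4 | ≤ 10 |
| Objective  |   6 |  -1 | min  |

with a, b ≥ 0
Each vertex is the intersection of two constraint boundaries that also satisfies all remaining constraints:
  a = 0 and b = 0 → (0, 0)
  4a + 4b = 10 and b = 0 → (2.5, 0)
  4a + 4b = 10 and a = 0 → (0, 2.5)

Vertices: (0, 0), (2.5, 0), (0, 2.5)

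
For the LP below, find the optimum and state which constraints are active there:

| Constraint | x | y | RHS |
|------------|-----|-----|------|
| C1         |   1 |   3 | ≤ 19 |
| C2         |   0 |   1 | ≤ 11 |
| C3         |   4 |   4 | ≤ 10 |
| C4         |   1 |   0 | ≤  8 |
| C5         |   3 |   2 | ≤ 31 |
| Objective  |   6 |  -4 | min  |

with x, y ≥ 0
Optimal: x = 0, y = 2.5
Slack at optimum:
  C1: slack = 11.5
  C2: slack = 8.5
  C3: slack = 0 (binding)
  C4: slack = 8
  C5: slack = 26
  x ≥ 0: x = 0 (binding)
  y ≥ 0: y = 2.5
Binding constraints: C3, x ≥ 0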